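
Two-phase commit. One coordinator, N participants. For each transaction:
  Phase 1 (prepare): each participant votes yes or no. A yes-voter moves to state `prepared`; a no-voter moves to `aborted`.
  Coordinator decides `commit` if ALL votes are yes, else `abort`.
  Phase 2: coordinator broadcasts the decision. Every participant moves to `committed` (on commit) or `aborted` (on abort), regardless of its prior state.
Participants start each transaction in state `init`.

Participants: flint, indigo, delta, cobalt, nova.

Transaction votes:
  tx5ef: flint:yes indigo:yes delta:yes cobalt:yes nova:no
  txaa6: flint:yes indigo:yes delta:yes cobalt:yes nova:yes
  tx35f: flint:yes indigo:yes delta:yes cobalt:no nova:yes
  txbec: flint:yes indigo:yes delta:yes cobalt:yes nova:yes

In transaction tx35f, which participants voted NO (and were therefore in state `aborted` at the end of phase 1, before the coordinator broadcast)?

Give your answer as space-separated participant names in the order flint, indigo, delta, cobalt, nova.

Answer: cobalt

Derivation:
Txn tx35f phase 1: flint yes -> prepared; indigo yes -> prepared; delta yes -> prepared; cobalt no -> aborted; nova yes -> prepared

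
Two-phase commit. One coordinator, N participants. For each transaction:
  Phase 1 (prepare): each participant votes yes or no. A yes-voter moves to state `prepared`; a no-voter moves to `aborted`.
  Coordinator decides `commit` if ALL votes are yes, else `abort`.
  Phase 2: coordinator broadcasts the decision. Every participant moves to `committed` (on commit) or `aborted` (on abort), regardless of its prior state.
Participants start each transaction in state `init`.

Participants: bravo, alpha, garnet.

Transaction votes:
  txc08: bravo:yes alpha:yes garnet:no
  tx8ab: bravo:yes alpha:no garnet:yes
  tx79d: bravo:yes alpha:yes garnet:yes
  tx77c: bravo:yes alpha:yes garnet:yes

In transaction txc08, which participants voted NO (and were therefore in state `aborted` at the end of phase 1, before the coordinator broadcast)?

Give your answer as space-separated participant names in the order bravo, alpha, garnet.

Answer: garnet

Derivation:
Txn txc08 phase 1: bravo yes -> prepared; alpha yes -> prepared; garnet no -> aborted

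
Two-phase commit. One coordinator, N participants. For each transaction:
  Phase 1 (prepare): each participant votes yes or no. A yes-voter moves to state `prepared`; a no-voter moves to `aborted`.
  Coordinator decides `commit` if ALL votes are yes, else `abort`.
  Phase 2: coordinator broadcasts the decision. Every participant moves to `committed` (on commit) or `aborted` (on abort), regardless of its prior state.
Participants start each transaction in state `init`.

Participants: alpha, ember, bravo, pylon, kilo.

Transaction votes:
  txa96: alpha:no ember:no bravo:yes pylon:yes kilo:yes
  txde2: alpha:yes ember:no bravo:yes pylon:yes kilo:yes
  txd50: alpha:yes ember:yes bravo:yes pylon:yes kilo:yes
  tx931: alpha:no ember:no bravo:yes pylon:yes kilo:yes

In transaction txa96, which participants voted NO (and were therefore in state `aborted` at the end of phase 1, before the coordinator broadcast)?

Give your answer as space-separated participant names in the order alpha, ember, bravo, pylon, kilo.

Answer: alpha ember

Derivation:
Txn txa96 phase 1: alpha no -> aborted; ember no -> aborted; bravo yes -> prepared; pylon yes -> prepared; kilo yes -> prepared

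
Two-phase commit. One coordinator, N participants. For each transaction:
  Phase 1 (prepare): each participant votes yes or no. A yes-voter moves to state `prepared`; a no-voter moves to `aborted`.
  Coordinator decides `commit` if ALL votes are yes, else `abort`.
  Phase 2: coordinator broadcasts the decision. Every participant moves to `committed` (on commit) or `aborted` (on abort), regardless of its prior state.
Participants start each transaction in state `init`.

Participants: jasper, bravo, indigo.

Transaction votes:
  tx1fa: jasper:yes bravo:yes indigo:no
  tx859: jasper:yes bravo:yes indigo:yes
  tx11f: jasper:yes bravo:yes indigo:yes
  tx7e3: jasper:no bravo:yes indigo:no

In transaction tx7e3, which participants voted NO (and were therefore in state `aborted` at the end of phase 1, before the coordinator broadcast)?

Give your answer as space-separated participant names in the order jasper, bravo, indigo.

Answer: jasper indigo

Derivation:
Txn tx7e3 phase 1: jasper no -> aborted; bravo yes -> prepared; indigo no -> aborted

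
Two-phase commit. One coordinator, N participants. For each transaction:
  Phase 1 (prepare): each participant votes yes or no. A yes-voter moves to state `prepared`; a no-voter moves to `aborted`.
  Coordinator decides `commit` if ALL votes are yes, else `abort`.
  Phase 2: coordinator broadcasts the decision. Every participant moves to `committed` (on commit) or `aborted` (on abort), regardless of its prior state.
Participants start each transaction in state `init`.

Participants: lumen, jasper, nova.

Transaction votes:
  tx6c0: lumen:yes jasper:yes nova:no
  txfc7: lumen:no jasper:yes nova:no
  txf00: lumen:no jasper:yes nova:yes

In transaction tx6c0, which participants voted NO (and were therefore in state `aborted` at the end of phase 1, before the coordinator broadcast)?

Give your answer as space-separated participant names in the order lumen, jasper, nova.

Txn tx6c0 phase 1: lumen yes -> prepared; jasper yes -> prepared; nova no -> aborted

Answer: nova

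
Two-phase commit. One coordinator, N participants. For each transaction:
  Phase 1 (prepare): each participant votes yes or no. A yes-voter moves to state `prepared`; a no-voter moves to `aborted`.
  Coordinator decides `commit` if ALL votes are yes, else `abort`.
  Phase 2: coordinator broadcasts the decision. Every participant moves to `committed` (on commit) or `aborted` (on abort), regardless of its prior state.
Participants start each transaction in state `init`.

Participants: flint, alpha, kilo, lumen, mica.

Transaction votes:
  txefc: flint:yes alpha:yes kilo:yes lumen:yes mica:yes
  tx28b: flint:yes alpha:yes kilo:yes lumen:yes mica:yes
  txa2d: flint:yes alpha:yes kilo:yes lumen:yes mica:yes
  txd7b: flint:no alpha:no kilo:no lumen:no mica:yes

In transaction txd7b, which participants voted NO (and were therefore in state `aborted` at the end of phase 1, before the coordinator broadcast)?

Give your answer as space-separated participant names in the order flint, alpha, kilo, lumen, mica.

Txn txd7b phase 1: flint no -> aborted; alpha no -> aborted; kilo no -> aborted; lumen no -> aborted; mica yes -> prepared

Answer: flint alpha kilo lumen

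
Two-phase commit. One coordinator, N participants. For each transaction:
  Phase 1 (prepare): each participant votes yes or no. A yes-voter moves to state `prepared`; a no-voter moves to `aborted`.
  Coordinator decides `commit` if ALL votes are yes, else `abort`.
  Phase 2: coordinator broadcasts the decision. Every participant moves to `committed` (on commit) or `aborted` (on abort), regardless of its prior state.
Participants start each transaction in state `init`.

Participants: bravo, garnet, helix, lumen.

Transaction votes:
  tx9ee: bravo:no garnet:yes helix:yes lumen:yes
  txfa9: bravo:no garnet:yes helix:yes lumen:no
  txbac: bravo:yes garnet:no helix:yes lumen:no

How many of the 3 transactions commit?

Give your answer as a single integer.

Answer: 0

Derivation:
tx9ee: no from bravo -> abort (commits=0)
txfa9: no from bravo, lumen -> abort (commits=0)
txbac: no from garnet, lumen -> abort (commits=0)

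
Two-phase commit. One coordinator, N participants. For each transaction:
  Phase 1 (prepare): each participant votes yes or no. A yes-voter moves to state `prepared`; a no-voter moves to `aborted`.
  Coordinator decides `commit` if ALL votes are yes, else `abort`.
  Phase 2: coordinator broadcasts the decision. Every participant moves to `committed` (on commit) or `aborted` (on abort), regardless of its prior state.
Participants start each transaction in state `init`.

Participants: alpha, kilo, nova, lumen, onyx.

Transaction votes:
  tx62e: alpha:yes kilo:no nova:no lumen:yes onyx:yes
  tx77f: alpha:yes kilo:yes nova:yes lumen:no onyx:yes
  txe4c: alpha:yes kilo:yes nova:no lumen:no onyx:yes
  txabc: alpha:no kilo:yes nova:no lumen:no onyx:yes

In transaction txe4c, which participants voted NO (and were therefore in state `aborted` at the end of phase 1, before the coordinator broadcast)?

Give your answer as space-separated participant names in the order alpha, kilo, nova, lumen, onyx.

Answer: nova lumen

Derivation:
Txn txe4c phase 1: alpha yes -> prepared; kilo yes -> prepared; nova no -> aborted; lumen no -> aborted; onyx yes -> prepared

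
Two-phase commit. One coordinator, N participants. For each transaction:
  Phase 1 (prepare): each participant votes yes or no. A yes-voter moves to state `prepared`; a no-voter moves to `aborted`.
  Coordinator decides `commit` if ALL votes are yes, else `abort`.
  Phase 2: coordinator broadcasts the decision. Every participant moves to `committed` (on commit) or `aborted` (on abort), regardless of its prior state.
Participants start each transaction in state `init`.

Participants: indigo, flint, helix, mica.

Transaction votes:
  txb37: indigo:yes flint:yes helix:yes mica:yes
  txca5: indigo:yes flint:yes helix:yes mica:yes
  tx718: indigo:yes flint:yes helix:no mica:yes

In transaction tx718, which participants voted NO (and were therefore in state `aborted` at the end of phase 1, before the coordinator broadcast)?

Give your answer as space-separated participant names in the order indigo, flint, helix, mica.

Txn tx718 phase 1: indigo yes -> prepared; flint yes -> prepared; helix no -> aborted; mica yes -> prepared

Answer: helix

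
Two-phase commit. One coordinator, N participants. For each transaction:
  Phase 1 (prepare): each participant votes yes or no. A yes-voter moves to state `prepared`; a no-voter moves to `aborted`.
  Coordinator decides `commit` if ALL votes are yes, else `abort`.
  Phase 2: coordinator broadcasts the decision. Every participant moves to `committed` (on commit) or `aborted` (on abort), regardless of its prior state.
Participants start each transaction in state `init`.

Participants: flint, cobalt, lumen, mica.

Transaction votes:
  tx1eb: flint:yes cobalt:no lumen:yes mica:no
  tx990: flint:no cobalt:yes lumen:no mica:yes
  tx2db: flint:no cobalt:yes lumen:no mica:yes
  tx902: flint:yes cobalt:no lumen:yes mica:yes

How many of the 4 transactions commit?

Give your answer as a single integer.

Answer: 0

Derivation:
tx1eb: no from cobalt, mica -> abort (commits=0)
tx990: no from flint, lumen -> abort (commits=0)
tx2db: no from flint, lumen -> abort (commits=0)
tx902: no from cobalt -> abort (commits=0)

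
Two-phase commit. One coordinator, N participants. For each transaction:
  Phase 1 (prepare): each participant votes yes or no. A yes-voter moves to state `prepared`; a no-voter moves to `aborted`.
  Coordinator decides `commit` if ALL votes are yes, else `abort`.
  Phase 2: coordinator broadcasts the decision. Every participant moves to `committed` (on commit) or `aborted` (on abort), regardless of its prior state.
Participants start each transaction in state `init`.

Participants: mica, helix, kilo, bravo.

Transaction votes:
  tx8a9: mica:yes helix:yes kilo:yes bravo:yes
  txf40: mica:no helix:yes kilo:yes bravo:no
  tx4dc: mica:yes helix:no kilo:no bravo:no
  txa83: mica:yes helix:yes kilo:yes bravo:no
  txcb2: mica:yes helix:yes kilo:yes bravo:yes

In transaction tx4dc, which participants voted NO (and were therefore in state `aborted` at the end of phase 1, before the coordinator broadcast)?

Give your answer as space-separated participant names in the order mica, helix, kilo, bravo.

Txn tx4dc phase 1: mica yes -> prepared; helix no -> aborted; kilo no -> aborted; bravo no -> aborted

Answer: helix kilo bravo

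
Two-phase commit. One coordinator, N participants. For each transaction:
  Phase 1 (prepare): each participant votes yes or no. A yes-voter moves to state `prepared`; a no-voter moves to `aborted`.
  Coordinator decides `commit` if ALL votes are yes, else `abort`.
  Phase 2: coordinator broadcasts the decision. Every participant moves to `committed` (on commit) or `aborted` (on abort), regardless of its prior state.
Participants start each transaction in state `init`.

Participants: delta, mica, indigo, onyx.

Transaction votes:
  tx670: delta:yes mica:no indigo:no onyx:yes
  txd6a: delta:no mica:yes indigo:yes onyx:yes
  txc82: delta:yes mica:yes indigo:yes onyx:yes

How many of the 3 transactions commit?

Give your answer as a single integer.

tx670: no from mica, indigo -> abort (commits=0)
txd6a: no from delta -> abort (commits=0)
txc82: all yes -> commit (commits=1)

Answer: 1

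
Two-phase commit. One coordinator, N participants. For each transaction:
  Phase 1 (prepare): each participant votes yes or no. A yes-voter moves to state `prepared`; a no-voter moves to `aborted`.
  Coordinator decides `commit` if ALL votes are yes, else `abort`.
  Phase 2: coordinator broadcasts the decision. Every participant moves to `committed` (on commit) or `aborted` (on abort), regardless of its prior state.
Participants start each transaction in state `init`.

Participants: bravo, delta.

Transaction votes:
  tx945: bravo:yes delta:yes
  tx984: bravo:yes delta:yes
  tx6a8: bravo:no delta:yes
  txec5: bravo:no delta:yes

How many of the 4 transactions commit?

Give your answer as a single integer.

tx945: all yes -> commit (commits=1)
tx984: all yes -> commit (commits=2)
tx6a8: no from bravo -> abort (commits=2)
txec5: no from bravo -> abort (commits=2)

Answer: 2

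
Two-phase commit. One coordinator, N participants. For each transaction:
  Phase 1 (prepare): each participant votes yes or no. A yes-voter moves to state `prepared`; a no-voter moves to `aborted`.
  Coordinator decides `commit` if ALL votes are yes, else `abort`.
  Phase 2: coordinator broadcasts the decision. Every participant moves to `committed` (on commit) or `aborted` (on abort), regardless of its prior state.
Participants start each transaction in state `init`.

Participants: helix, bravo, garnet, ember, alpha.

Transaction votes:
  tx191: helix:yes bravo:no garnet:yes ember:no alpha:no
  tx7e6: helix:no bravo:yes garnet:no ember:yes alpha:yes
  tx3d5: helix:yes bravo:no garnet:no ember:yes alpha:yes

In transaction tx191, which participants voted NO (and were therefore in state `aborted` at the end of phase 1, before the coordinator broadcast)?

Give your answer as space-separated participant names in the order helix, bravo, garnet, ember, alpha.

Answer: bravo ember alpha

Derivation:
Txn tx191 phase 1: helix yes -> prepared; bravo no -> aborted; garnet yes -> prepared; ember no -> aborted; alpha no -> aborted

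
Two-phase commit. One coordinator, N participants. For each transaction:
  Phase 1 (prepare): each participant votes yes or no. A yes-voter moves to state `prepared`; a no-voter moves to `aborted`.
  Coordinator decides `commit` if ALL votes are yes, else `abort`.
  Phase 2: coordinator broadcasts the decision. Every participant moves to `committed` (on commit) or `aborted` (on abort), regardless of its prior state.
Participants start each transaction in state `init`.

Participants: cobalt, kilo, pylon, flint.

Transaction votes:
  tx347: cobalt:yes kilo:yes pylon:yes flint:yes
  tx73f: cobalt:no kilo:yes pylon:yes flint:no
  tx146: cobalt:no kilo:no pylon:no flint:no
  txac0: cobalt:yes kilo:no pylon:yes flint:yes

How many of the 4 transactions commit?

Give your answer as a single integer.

tx347: all yes -> commit (commits=1)
tx73f: no from cobalt, flint -> abort (commits=1)
tx146: no from cobalt, kilo, pylon, flint -> abort (commits=1)
txac0: no from kilo -> abort (commits=1)

Answer: 1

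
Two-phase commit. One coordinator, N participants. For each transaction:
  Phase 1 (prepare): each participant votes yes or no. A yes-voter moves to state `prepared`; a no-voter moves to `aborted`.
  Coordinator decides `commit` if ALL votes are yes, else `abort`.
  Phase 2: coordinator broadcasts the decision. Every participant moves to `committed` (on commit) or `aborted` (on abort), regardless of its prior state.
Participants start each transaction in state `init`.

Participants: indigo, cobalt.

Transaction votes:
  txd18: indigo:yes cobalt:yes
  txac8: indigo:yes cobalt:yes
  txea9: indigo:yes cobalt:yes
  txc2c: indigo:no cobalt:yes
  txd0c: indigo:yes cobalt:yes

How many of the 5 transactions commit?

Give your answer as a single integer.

Answer: 4

Derivation:
txd18: all yes -> commit (commits=1)
txac8: all yes -> commit (commits=2)
txea9: all yes -> commit (commits=3)
txc2c: no from indigo -> abort (commits=3)
txd0c: all yes -> commit (commits=4)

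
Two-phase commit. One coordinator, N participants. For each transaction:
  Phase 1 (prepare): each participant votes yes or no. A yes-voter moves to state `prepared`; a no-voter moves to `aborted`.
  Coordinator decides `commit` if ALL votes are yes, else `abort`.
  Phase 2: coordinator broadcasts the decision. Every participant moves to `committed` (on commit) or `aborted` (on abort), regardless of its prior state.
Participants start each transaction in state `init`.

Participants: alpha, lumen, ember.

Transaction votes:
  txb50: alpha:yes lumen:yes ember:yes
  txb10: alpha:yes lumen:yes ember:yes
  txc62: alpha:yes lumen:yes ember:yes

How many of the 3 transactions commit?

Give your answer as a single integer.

Answer: 3

Derivation:
txb50: all yes -> commit (commits=1)
txb10: all yes -> commit (commits=2)
txc62: all yes -> commit (commits=3)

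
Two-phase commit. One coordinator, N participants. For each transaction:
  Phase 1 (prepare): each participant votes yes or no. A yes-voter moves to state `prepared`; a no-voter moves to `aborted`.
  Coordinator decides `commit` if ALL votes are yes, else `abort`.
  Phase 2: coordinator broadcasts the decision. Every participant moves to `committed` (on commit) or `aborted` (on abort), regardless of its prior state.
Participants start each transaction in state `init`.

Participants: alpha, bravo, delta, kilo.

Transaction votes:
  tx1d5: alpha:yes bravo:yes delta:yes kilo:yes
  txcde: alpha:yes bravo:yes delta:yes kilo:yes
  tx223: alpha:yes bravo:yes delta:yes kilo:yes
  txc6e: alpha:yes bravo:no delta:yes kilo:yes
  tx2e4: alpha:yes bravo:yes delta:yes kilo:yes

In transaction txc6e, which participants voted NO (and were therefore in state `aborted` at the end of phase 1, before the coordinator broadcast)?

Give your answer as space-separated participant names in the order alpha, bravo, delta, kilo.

Txn txc6e phase 1: alpha yes -> prepared; bravo no -> aborted; delta yes -> prepared; kilo yes -> prepared

Answer: bravo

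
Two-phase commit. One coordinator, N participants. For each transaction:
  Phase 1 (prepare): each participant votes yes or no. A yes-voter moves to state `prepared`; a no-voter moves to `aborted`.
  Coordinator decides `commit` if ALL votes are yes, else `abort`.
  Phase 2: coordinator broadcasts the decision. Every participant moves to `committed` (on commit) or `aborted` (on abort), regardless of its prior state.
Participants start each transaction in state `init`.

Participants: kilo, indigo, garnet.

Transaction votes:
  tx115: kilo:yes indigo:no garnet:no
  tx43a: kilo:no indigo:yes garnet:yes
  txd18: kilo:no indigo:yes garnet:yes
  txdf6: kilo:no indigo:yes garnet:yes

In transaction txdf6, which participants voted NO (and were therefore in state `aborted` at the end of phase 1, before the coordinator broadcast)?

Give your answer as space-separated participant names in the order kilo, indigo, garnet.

Txn txdf6 phase 1: kilo no -> aborted; indigo yes -> prepared; garnet yes -> prepared

Answer: kilo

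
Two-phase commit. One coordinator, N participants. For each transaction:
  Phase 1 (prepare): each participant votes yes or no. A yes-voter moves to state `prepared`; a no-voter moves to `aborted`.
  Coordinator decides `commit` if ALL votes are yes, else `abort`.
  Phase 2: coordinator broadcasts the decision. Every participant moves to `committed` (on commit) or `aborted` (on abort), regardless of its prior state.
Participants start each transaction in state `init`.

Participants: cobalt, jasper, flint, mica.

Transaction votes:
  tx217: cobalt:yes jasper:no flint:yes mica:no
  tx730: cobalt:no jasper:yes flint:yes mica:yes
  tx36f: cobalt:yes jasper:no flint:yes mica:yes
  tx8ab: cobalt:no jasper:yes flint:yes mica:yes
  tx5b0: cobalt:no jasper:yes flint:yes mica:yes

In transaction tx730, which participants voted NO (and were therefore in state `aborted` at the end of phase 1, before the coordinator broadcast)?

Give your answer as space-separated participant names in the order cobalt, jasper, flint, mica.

Txn tx730 phase 1: cobalt no -> aborted; jasper yes -> prepared; flint yes -> prepared; mica yes -> prepared

Answer: cobalt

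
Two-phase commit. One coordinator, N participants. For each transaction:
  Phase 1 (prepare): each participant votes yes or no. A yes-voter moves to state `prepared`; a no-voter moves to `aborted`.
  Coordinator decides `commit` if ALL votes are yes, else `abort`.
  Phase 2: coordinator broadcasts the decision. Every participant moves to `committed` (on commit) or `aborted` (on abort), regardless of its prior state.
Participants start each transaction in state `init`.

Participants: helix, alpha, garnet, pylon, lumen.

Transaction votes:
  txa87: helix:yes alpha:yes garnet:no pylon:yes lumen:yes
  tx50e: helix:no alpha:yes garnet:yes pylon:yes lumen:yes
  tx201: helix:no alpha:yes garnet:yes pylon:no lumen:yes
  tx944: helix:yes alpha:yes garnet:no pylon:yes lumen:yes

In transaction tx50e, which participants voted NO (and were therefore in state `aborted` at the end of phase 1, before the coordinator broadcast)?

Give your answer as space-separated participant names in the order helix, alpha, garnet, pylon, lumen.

Txn tx50e phase 1: helix no -> aborted; alpha yes -> prepared; garnet yes -> prepared; pylon yes -> prepared; lumen yes -> prepared

Answer: helix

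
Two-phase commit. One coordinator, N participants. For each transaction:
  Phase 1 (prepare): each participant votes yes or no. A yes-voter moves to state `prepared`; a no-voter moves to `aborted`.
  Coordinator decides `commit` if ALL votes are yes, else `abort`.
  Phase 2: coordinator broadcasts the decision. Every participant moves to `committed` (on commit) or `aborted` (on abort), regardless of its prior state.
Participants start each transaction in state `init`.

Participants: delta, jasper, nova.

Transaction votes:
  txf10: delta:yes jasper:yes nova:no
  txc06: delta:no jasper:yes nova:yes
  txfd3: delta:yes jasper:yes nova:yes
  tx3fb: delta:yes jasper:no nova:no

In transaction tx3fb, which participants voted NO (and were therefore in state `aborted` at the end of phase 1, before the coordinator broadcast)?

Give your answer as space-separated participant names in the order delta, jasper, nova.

Txn tx3fb phase 1: delta yes -> prepared; jasper no -> aborted; nova no -> aborted

Answer: jasper nova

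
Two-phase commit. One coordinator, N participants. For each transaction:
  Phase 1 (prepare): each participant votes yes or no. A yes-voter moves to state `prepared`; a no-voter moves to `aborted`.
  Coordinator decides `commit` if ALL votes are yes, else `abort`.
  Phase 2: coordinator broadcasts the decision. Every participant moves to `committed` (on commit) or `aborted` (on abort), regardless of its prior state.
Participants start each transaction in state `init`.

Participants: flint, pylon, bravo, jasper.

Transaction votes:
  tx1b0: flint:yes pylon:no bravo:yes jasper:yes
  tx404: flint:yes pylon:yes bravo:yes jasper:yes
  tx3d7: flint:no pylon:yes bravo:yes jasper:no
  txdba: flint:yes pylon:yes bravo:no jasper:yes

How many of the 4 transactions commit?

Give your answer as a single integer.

tx1b0: no from pylon -> abort (commits=0)
tx404: all yes -> commit (commits=1)
tx3d7: no from flint, jasper -> abort (commits=1)
txdba: no from bravo -> abort (commits=1)

Answer: 1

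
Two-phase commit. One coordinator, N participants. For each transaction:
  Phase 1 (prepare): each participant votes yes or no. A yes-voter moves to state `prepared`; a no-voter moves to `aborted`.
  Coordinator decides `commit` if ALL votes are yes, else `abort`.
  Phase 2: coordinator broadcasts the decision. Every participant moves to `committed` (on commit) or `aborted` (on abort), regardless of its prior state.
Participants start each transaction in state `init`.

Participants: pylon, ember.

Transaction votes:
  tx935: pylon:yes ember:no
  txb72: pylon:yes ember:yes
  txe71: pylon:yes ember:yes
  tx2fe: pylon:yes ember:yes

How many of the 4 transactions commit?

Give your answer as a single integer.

Answer: 3

Derivation:
tx935: no from ember -> abort (commits=0)
txb72: all yes -> commit (commits=1)
txe71: all yes -> commit (commits=2)
tx2fe: all yes -> commit (commits=3)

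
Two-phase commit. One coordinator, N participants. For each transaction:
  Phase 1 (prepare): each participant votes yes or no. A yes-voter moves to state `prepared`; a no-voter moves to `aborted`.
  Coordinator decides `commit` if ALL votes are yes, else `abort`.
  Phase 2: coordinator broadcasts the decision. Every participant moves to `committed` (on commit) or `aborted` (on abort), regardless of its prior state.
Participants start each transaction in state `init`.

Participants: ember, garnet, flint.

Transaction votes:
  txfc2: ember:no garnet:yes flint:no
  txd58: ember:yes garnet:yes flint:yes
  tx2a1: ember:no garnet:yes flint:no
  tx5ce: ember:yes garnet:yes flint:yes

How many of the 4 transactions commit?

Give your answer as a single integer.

Answer: 2

Derivation:
txfc2: no from ember, flint -> abort (commits=0)
txd58: all yes -> commit (commits=1)
tx2a1: no from ember, flint -> abort (commits=1)
tx5ce: all yes -> commit (commits=2)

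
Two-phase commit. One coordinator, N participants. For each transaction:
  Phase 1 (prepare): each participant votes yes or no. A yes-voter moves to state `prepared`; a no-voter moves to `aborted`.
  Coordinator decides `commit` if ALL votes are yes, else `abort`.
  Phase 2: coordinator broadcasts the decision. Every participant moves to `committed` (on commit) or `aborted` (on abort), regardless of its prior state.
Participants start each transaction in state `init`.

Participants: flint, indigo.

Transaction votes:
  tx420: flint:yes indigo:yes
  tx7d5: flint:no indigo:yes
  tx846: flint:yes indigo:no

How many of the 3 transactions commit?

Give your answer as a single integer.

tx420: all yes -> commit (commits=1)
tx7d5: no from flint -> abort (commits=1)
tx846: no from indigo -> abort (commits=1)

Answer: 1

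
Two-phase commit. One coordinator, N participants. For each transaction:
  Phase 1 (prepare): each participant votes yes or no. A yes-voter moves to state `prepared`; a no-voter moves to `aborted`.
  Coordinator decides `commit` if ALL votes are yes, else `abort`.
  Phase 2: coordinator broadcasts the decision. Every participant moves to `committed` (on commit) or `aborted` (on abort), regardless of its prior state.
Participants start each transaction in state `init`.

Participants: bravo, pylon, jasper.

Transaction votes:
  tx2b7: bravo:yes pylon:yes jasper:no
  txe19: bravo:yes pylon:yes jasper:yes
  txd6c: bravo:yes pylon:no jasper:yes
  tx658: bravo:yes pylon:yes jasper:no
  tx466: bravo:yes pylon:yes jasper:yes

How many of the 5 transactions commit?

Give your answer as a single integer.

tx2b7: no from jasper -> abort (commits=0)
txe19: all yes -> commit (commits=1)
txd6c: no from pylon -> abort (commits=1)
tx658: no from jasper -> abort (commits=1)
tx466: all yes -> commit (commits=2)

Answer: 2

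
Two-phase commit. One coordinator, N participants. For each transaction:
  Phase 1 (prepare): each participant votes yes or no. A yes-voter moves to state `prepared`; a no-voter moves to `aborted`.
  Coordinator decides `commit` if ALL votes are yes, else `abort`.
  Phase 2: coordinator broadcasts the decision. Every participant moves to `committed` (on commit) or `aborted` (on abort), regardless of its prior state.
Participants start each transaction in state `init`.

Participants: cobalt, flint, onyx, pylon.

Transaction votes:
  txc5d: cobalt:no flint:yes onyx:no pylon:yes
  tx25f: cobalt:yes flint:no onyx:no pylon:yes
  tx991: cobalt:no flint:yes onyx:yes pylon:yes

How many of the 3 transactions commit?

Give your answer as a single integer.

Answer: 0

Derivation:
txc5d: no from cobalt, onyx -> abort (commits=0)
tx25f: no from flint, onyx -> abort (commits=0)
tx991: no from cobalt -> abort (commits=0)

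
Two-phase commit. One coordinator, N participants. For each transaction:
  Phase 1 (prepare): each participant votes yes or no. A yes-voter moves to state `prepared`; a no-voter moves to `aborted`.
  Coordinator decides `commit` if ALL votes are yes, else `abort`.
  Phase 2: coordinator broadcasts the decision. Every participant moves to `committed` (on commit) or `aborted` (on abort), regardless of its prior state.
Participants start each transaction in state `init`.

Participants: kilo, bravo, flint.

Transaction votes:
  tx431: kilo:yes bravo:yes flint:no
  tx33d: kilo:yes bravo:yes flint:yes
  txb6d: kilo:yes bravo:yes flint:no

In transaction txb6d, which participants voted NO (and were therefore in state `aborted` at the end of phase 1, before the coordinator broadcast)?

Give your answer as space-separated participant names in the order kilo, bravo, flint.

Txn txb6d phase 1: kilo yes -> prepared; bravo yes -> prepared; flint no -> aborted

Answer: flint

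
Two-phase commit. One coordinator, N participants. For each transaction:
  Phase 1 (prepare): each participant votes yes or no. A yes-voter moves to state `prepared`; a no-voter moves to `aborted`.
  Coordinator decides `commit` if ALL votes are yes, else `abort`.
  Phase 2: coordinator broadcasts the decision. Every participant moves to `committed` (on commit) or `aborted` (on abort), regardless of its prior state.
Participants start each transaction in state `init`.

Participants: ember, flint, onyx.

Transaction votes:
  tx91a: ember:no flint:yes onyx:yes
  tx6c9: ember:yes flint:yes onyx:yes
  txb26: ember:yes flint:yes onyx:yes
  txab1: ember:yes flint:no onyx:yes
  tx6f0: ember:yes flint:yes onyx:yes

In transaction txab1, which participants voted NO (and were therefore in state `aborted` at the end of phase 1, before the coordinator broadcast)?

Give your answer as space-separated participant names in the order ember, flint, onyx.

Answer: flint

Derivation:
Txn txab1 phase 1: ember yes -> prepared; flint no -> aborted; onyx yes -> prepared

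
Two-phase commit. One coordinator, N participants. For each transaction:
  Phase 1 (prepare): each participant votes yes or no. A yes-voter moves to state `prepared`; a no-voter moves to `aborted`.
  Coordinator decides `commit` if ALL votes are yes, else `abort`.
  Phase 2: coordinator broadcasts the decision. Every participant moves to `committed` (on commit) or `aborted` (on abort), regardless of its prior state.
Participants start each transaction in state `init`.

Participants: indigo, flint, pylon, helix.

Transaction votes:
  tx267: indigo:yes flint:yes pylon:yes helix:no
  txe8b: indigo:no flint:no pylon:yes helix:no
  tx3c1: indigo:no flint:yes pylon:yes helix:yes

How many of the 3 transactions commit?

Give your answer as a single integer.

tx267: no from helix -> abort (commits=0)
txe8b: no from indigo, flint, helix -> abort (commits=0)
tx3c1: no from indigo -> abort (commits=0)

Answer: 0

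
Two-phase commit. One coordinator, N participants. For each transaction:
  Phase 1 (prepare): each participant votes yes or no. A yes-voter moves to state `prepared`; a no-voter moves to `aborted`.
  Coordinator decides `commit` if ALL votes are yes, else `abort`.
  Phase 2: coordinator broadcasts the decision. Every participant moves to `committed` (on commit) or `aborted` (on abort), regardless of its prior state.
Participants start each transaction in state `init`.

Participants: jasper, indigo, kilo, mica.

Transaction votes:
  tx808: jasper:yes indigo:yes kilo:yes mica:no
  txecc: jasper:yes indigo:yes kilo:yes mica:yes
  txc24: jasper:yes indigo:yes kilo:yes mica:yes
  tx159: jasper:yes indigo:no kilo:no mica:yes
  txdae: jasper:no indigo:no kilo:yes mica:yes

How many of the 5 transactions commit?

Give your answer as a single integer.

Answer: 2

Derivation:
tx808: no from mica -> abort (commits=0)
txecc: all yes -> commit (commits=1)
txc24: all yes -> commit (commits=2)
tx159: no from indigo, kilo -> abort (commits=2)
txdae: no from jasper, indigo -> abort (commits=2)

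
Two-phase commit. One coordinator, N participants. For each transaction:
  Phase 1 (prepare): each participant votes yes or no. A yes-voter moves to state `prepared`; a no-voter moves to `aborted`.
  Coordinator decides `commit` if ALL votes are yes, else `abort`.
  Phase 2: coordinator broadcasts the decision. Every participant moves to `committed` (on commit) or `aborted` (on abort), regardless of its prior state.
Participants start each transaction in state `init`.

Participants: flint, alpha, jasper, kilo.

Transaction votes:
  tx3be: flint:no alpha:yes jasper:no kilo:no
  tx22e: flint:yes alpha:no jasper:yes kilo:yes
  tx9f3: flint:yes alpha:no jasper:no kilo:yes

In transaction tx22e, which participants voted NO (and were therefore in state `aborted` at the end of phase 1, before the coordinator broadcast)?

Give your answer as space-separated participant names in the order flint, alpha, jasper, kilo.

Answer: alpha

Derivation:
Txn tx22e phase 1: flint yes -> prepared; alpha no -> aborted; jasper yes -> prepared; kilo yes -> prepared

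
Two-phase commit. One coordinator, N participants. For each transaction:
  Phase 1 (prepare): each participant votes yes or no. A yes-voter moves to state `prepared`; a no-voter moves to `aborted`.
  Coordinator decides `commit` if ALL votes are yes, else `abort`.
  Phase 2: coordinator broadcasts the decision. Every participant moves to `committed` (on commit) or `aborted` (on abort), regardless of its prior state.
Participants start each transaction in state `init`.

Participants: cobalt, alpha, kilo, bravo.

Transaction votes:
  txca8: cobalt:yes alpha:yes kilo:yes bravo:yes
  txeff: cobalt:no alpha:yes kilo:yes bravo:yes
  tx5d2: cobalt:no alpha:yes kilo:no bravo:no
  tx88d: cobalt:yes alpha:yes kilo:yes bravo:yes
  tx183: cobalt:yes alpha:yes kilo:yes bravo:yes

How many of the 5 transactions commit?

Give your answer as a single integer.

txca8: all yes -> commit (commits=1)
txeff: no from cobalt -> abort (commits=1)
tx5d2: no from cobalt, kilo, bravo -> abort (commits=1)
tx88d: all yes -> commit (commits=2)
tx183: all yes -> commit (commits=3)

Answer: 3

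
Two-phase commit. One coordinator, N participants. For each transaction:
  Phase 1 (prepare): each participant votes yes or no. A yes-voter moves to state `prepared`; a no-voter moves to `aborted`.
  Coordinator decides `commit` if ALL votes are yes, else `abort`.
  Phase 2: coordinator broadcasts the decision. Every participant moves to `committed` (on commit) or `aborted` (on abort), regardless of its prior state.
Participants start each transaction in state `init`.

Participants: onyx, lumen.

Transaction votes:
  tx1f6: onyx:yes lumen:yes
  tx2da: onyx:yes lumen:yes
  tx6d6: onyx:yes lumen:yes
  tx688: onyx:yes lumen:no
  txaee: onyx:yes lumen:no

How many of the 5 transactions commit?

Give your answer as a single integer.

tx1f6: all yes -> commit (commits=1)
tx2da: all yes -> commit (commits=2)
tx6d6: all yes -> commit (commits=3)
tx688: no from lumen -> abort (commits=3)
txaee: no from lumen -> abort (commits=3)

Answer: 3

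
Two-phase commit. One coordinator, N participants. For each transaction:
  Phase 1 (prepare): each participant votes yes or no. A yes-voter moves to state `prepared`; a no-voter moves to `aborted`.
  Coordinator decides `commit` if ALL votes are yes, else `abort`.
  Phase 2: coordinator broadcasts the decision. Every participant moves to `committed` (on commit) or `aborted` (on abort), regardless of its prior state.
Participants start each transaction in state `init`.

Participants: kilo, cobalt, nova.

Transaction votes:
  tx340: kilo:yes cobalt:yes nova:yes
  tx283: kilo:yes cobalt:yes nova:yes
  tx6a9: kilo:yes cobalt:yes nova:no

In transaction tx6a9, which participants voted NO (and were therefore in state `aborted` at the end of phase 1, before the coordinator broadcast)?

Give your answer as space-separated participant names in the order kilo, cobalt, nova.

Answer: nova

Derivation:
Txn tx6a9 phase 1: kilo yes -> prepared; cobalt yes -> prepared; nova no -> aborted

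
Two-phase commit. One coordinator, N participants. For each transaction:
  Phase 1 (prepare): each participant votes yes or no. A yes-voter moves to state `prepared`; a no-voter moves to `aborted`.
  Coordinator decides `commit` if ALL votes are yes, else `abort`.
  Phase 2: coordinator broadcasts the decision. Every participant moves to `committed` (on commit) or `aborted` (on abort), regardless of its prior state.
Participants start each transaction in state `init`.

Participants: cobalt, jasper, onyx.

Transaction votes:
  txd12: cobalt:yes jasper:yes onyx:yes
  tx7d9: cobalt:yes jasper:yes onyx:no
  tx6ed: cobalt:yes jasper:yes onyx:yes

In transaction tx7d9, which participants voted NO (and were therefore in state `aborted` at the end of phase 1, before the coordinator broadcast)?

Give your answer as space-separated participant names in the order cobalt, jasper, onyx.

Answer: onyx

Derivation:
Txn tx7d9 phase 1: cobalt yes -> prepared; jasper yes -> prepared; onyx no -> aborted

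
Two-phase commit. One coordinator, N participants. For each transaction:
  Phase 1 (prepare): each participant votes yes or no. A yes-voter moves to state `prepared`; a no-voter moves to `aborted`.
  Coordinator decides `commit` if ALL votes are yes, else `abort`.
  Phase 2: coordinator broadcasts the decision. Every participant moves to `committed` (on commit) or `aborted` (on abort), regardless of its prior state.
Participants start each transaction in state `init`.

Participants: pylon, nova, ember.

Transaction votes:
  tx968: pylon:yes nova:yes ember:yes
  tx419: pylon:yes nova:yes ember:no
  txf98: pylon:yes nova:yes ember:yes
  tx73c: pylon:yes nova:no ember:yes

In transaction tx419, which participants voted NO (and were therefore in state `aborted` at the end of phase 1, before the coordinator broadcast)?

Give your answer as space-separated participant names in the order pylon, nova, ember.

Answer: ember

Derivation:
Txn tx419 phase 1: pylon yes -> prepared; nova yes -> prepared; ember no -> aborted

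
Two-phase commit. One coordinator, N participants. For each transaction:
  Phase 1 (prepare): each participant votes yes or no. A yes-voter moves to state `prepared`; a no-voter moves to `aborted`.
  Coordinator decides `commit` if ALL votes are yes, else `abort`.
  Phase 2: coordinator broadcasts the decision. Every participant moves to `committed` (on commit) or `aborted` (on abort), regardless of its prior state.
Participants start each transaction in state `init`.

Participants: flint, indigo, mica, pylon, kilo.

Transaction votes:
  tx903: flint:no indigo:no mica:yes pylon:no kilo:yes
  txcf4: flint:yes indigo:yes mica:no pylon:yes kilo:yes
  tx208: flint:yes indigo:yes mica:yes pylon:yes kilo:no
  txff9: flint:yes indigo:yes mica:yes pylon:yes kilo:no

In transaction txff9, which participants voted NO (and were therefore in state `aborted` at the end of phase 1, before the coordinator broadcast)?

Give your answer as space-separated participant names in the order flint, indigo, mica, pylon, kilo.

Txn txff9 phase 1: flint yes -> prepared; indigo yes -> prepared; mica yes -> prepared; pylon yes -> prepared; kilo no -> aborted

Answer: kilo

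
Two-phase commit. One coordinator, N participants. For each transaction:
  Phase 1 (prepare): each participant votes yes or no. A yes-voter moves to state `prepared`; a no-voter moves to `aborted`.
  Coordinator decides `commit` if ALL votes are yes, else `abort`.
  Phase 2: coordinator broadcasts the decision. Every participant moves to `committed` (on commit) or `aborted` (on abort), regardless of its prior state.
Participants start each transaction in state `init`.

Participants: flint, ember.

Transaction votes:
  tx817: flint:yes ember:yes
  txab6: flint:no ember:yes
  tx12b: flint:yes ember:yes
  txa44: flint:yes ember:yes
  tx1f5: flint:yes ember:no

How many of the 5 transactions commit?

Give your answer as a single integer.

tx817: all yes -> commit (commits=1)
txab6: no from flint -> abort (commits=1)
tx12b: all yes -> commit (commits=2)
txa44: all yes -> commit (commits=3)
tx1f5: no from ember -> abort (commits=3)

Answer: 3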